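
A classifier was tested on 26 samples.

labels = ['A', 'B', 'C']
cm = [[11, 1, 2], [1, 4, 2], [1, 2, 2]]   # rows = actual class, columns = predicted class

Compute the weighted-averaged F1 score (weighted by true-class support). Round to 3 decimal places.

Per-class F1 score (2·TP/(2·TP+FP+FN)):
  A: TP=11, FP=1+1=2, FN=1+2=3 → 22/27 = 0.8148
  B: TP=4, FP=1+2=3, FN=1+2=3 → 8/14 = 0.5714
  C: TP=2, FP=2+2=4, FN=1+2=3 → 4/11 = 0.3636
Weighted-F1 score = Σ (supportᵢ/N)·F1 scoreᵢ with N=26: (14/26)·0.8148 + (7/26)·0.5714 + (5/26)·0.3636 = 0.663

0.663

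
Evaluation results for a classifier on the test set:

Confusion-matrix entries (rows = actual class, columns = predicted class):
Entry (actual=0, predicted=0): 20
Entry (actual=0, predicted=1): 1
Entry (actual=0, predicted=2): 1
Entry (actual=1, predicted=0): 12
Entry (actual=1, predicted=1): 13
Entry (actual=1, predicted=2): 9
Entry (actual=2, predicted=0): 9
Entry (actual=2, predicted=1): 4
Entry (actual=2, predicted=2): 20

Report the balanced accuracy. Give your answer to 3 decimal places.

Balanced accuracy = mean of per-class recall.
  0: recall = 20/22 = 0.9091
  1: recall = 13/34 = 0.3824
  2: recall = 20/33 = 0.6061
Mean = (0.9091 + 0.3824 + 0.6061) / 3 = 0.633

0.633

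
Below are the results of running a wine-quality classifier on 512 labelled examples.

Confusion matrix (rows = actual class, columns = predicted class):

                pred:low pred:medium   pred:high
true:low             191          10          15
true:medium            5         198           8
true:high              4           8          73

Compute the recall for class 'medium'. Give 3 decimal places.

Treat 'medium' as positive and all other classes as negative.
recall = TP/(TP+FN).
medium: TP=198, FN=5+8=13 → 198/211 = 0.9384

0.938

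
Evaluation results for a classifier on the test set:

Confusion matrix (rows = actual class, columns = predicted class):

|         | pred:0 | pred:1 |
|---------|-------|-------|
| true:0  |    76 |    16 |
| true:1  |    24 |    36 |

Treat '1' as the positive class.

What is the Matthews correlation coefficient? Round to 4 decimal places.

0.4390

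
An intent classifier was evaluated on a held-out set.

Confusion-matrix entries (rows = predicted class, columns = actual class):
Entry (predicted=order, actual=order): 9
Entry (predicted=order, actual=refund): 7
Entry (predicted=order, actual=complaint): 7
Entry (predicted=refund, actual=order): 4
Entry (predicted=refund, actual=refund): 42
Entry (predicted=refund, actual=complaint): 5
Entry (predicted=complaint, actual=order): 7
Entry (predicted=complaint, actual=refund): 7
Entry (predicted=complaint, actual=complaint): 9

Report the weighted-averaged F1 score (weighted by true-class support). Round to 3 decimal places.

Per-class F1 score (2·TP/(2·TP+FP+FN)):
  order: TP=9, FP=7+7=14, FN=4+7=11 → 18/43 = 0.4186
  refund: TP=42, FP=4+5=9, FN=7+7=14 → 84/107 = 0.7850
  complaint: TP=9, FP=7+7=14, FN=7+5=12 → 18/44 = 0.4091
Weighted-F1 score = Σ (supportᵢ/N)·F1 scoreᵢ with N=97: (20/97)·0.4186 + (56/97)·0.7850 + (21/97)·0.4091 = 0.628

0.628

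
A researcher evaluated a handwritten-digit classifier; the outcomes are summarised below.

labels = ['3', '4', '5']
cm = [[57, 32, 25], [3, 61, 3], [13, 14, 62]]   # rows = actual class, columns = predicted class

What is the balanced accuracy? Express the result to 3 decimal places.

Balanced accuracy = mean of per-class recall.
  3: recall = 57/114 = 0.5000
  4: recall = 61/67 = 0.9104
  5: recall = 62/89 = 0.6966
Mean = (0.5000 + 0.9104 + 0.6966) / 3 = 0.702

0.702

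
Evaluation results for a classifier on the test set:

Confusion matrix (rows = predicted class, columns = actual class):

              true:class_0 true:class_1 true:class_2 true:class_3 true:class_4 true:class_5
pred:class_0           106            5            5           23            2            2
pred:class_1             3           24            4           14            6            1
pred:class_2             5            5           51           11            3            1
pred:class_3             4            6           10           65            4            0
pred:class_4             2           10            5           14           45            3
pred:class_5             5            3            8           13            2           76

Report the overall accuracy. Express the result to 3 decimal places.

Accuracy = trace / total = (106+24+51+65+45+76=367) / 546 = 367/546 = 0.672

0.672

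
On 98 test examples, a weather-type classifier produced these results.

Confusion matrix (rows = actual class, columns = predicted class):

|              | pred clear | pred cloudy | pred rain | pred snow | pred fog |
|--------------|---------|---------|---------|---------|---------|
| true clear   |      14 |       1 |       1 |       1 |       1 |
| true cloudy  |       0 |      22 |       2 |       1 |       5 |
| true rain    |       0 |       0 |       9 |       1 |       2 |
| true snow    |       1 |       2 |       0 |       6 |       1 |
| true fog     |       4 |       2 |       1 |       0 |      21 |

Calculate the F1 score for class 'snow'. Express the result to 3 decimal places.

0.632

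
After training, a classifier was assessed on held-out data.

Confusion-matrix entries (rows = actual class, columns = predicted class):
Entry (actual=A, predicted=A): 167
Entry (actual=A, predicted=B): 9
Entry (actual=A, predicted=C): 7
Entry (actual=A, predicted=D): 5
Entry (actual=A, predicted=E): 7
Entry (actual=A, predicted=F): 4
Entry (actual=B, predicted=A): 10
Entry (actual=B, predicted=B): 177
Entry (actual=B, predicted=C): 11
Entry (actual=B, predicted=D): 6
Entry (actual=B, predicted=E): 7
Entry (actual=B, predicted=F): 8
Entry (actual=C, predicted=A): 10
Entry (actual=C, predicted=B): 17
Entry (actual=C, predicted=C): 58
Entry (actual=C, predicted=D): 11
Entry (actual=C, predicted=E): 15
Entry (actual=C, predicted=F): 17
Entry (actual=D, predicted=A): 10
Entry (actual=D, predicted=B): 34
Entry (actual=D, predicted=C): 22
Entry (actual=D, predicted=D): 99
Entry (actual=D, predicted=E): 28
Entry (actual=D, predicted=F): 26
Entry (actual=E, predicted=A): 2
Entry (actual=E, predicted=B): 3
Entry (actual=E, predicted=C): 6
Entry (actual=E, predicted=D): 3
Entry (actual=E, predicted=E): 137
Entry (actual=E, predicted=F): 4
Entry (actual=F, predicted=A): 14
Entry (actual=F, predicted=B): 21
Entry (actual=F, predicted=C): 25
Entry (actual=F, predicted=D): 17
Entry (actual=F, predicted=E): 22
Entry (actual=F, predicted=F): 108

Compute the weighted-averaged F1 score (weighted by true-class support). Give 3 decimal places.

Per-class F1 score (2·TP/(2·TP+FP+FN)):
  A: TP=167, FP=10+10+10+2+14=46, FN=9+7+5+7+4=32 → 334/412 = 0.8107
  B: TP=177, FP=9+17+34+3+21=84, FN=10+11+6+7+8=42 → 354/480 = 0.7375
  C: TP=58, FP=7+11+22+6+25=71, FN=10+17+11+15+17=70 → 116/257 = 0.4514
  D: TP=99, FP=5+6+11+3+17=42, FN=10+34+22+28+26=120 → 198/360 = 0.5500
  E: TP=137, FP=7+7+15+28+22=79, FN=2+3+6+3+4=18 → 274/371 = 0.7385
  F: TP=108, FP=4+8+17+26+4=59, FN=14+21+25+17+22=99 → 216/374 = 0.5775
Weighted-F1 score = Σ (supportᵢ/N)·F1 scoreᵢ with N=1127: (199/1127)·0.8107 + (219/1127)·0.7375 + (128/1127)·0.4514 + (219/1127)·0.5500 + (155/1127)·0.7385 + (207/1127)·0.5775 = 0.652

0.652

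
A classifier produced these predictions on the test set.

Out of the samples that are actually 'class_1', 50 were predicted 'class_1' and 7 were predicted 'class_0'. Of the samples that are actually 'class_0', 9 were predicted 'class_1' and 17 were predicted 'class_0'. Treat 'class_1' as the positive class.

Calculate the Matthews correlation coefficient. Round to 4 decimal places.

0.5433

MCC = (TP·TN − FP·FN) / √((TP+FP)(TP+FN)(TN+FP)(TN+FN))
Numerator = 50·17 − 9·7 = 787
Denominator = √(59·57·26·24) = √2098512 = 1448.6242
MCC = 787 / 1448.6242 = 0.5433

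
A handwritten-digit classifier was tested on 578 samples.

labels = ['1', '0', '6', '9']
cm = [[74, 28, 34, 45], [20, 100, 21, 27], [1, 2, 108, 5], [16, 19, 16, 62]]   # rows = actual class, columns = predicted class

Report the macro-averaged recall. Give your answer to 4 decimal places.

Per-class recall (TP/(TP+FN)):
  1: TP=74, FN=28+34+45=107 → 74/181 = 0.40884
  0: TP=100, FN=20+21+27=68 → 100/168 = 0.59524
  6: TP=108, FN=1+2+5=8 → 108/116 = 0.93103
  9: TP=62, FN=16+19+16=51 → 62/113 = 0.54867
Macro-recall = mean = (0.40884 + 0.59524 + 0.93103 + 0.54867) / 4 = 0.6209

0.6209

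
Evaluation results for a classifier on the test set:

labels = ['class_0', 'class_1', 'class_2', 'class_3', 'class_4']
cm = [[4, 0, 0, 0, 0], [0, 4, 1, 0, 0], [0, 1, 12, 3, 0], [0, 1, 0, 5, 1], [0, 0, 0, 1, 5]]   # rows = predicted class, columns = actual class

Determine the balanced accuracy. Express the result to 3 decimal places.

Balanced accuracy = mean of per-class recall.
  class_0: recall = 4/4 = 1.0000
  class_1: recall = 4/6 = 0.6667
  class_2: recall = 12/13 = 0.9231
  class_3: recall = 5/9 = 0.5556
  class_4: recall = 5/6 = 0.8333
Mean = (1.0000 + 0.6667 + 0.9231 + 0.5556 + 0.8333) / 5 = 0.796

0.796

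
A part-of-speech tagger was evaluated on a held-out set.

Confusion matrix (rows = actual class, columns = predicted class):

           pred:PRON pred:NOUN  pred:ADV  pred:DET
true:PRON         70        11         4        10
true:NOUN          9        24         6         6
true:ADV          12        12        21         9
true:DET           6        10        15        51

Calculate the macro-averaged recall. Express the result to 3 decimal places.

Per-class recall (TP/(TP+FN)):
  PRON: TP=70, FN=11+4+10=25 → 70/95 = 0.7368
  NOUN: TP=24, FN=9+6+6=21 → 24/45 = 0.5333
  ADV: TP=21, FN=12+12+9=33 → 21/54 = 0.3889
  DET: TP=51, FN=6+10+15=31 → 51/82 = 0.6220
Macro-recall = mean = (0.7368 + 0.5333 + 0.3889 + 0.6220) / 4 = 0.570

0.570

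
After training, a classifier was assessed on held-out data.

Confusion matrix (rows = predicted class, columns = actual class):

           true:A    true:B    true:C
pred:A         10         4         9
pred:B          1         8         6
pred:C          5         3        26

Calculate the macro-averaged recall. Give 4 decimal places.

0.5975

Per-class recall (TP/(TP+FN)):
  A: TP=10, FN=1+5=6 → 10/16 = 0.62500
  B: TP=8, FN=4+3=7 → 8/15 = 0.53333
  C: TP=26, FN=9+6=15 → 26/41 = 0.63415
Macro-recall = mean = (0.62500 + 0.53333 + 0.63415) / 3 = 0.5975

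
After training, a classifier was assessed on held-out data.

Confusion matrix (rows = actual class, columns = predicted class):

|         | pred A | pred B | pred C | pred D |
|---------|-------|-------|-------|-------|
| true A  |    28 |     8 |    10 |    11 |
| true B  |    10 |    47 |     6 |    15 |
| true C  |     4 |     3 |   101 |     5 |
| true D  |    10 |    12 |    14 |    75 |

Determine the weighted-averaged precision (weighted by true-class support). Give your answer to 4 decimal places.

0.6928

Per-class precision (TP/(TP+FP)):
  A: TP=28, FP=10+4+10=24 → 28/52 = 0.53846
  B: TP=47, FP=8+3+12=23 → 47/70 = 0.67143
  C: TP=101, FP=10+6+14=30 → 101/131 = 0.77099
  D: TP=75, FP=11+15+5=31 → 75/106 = 0.70755
Weighted-precision = Σ (supportᵢ/N)·precisionᵢ with N=359: (57/359)·0.53846 + (78/359)·0.67143 + (113/359)·0.77099 + (111/359)·0.70755 = 0.6928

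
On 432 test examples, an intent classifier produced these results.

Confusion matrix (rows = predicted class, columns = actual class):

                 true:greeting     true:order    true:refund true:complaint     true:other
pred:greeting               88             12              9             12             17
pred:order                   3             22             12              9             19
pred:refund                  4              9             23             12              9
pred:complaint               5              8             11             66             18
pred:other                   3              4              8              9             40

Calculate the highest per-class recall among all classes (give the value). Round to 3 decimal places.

Per-class recall (TP/(TP+FN)):
  greeting: TP=88, FN=3+4+5+3=15 → 88/103 = 0.8544
  order: TP=22, FN=12+9+8+4=33 → 22/55 = 0.4000
  refund: TP=23, FN=9+12+11+8=40 → 23/63 = 0.3651
  complaint: TP=66, FN=12+9+12+9=42 → 66/108 = 0.6111
  other: TP=40, FN=17+19+9+18=63 → 40/103 = 0.3883
Highest is class 'greeting' with recall = 0.854.

0.854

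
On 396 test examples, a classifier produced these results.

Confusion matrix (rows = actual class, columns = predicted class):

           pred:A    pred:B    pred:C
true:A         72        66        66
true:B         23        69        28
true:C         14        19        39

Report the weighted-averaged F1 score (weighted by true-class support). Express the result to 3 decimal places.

0.459

Per-class F1 score (2·TP/(2·TP+FP+FN)):
  A: TP=72, FP=23+14=37, FN=66+66=132 → 144/313 = 0.4601
  B: TP=69, FP=66+19=85, FN=23+28=51 → 138/274 = 0.5036
  C: TP=39, FP=66+28=94, FN=14+19=33 → 78/205 = 0.3805
Weighted-F1 score = Σ (supportᵢ/N)·F1 scoreᵢ with N=396: (204/396)·0.4601 + (120/396)·0.5036 + (72/396)·0.3805 = 0.459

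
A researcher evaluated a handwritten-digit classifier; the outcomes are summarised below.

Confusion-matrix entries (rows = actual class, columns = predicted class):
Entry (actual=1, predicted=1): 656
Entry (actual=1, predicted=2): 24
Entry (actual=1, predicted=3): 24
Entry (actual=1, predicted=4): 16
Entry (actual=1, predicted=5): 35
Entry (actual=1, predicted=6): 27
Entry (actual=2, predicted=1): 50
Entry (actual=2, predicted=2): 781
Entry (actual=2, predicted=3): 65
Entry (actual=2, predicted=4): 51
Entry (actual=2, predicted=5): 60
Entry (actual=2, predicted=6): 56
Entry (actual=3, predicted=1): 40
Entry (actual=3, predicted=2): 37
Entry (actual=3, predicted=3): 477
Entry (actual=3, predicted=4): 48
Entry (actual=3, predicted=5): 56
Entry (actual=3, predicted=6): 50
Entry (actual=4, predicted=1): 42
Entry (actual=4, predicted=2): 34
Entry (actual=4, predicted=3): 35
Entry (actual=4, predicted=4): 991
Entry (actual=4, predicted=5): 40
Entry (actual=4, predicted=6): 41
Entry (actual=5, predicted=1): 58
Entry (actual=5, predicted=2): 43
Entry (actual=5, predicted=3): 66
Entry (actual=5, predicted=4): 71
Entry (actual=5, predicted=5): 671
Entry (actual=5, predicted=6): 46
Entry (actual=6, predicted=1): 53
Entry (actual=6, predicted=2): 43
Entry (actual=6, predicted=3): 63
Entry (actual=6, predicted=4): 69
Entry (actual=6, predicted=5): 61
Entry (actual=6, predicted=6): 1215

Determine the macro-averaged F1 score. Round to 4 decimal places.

Per-class F1 score (2·TP/(2·TP+FP+FN)):
  1: TP=656, FP=50+40+42+58+53=243, FN=24+24+16+35+27=126 → 1312/1681 = 0.78049
  2: TP=781, FP=24+37+34+43+43=181, FN=50+65+51+60+56=282 → 1562/2025 = 0.77136
  3: TP=477, FP=24+65+35+66+63=253, FN=40+37+48+56+50=231 → 954/1438 = 0.66342
  4: TP=991, FP=16+51+48+71+69=255, FN=42+34+35+40+41=192 → 1982/2429 = 0.81597
  5: TP=671, FP=35+60+56+40+61=252, FN=58+43+66+71+46=284 → 1342/1878 = 0.71459
  6: TP=1215, FP=27+56+50+41+46=220, FN=53+43+63+69+61=289 → 2430/2939 = 0.82681
Macro-F1 score = mean = (0.78049 + 0.77136 + 0.66342 + 0.81597 + 0.71459 + 0.82681) / 6 = 0.7621

0.7621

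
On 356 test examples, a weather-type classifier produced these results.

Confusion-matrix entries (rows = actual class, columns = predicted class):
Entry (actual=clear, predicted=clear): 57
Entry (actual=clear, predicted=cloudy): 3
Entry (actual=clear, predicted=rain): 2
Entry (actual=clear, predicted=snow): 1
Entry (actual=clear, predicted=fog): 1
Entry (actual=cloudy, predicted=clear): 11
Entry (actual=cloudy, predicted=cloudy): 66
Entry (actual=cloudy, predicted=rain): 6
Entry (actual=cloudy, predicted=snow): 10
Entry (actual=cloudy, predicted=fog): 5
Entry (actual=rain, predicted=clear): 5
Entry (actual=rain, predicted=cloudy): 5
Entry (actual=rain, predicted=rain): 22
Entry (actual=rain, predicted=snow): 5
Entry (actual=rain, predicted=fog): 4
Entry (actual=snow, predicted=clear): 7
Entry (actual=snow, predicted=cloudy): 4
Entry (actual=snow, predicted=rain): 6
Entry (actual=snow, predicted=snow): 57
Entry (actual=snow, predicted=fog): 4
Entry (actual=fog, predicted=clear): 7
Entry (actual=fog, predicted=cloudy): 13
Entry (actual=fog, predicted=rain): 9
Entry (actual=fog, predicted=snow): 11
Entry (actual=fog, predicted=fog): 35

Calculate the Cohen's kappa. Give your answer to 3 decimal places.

Observed agreement pₒ = trace/N = 237/356 = 0.6657
Expected agreement pₑ = Σ (rowᵢ·colᵢ)/N² = (64·87 + 98·91 + 41·45 + 78·84 + 75·49)/356² = 0.2096
κ = (pₒ − pₑ)/(1 − pₑ) = (0.6657 − 0.2096)/(1 − 0.2096) = 0.577

0.577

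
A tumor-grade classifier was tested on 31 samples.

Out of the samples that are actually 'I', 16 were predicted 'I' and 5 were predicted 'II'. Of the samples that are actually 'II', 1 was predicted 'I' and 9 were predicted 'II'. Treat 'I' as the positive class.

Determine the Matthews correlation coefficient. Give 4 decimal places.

0.6218

MCC = (TP·TN − FP·FN) / √((TP+FP)(TP+FN)(TN+FP)(TN+FN))
Numerator = 16·9 − 1·5 = 139
Denominator = √(17·21·10·14) = √49980 = 223.5621
MCC = 139 / 223.5621 = 0.6218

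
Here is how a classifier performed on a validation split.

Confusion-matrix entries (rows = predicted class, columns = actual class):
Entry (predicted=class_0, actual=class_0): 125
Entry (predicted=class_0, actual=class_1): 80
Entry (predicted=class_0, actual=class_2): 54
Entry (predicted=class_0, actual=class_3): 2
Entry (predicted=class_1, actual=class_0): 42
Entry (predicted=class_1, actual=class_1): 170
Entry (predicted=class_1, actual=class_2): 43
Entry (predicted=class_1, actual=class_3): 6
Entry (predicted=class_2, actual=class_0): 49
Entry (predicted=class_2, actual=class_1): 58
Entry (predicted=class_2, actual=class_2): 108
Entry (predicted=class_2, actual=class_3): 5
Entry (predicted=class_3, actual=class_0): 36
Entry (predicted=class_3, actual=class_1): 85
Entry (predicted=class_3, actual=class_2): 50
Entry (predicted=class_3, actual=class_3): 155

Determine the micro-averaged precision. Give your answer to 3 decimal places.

Micro-averaging pools counts across classes: ΣTP=558, ΣFP=510, ΣFN=510.
Micro-precision = TP/(TP+FP) on pooled counts = 0.522 (equals overall accuracy in single-label multiclass).

0.522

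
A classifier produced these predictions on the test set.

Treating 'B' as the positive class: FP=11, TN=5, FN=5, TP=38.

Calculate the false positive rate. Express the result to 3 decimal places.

FPR = FP/(FP+TN) = 11/(11+5) = 0.688

0.688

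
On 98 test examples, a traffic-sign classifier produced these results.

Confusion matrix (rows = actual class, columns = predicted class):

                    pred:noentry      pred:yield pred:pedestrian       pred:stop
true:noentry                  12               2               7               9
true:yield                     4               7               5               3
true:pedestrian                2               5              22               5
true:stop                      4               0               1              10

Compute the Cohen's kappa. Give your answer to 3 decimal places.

0.350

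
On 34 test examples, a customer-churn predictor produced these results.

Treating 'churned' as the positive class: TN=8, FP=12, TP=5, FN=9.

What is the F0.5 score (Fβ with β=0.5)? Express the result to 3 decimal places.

Fβ = (1+β²)·TP / ((1+β²)·TP + β²·FN + FP), with β²=1/4
= 1.25·5 / (1.25·5 + 0.25·9 + 12) = 0.305

0.305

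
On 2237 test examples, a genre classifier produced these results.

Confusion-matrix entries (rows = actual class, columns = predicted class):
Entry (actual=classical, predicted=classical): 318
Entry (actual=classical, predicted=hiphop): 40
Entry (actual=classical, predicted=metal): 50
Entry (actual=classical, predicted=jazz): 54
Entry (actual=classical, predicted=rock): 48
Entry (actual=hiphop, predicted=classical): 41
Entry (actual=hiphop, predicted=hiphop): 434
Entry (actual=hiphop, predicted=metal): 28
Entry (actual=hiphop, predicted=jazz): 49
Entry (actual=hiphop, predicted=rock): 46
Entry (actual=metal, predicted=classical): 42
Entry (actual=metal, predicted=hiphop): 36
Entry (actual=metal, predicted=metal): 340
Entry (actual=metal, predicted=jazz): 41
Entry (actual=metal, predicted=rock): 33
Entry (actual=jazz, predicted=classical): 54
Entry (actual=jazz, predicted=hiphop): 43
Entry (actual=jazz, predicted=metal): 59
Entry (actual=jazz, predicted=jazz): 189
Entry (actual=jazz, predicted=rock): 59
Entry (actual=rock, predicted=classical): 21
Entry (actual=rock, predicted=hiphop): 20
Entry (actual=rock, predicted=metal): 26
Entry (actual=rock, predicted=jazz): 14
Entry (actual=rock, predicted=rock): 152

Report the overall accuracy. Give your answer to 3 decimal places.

Accuracy = trace / total = (318+434+340+189+152=1433) / 2237 = 1433/2237 = 0.641

0.641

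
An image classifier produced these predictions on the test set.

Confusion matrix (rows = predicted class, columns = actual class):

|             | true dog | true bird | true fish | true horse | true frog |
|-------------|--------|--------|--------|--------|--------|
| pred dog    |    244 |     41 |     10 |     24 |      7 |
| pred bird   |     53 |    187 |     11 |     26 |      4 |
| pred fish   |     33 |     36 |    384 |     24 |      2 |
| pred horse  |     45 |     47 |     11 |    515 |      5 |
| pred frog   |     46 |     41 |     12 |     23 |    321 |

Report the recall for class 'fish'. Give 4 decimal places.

0.8972

One-vs-rest for 'fish': TP = diagonal; FP = other classes predicted 'fish'; FN = 'fish' predicted as other.
recall = TP/(TP+FN).
fish: TP=384, FN=10+11+11+12=44 → 384/428 = 0.89720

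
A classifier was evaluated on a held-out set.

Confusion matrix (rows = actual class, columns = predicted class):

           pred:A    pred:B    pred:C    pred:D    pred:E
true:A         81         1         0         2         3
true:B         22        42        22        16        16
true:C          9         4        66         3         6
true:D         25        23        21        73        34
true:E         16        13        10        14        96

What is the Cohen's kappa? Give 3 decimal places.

0.475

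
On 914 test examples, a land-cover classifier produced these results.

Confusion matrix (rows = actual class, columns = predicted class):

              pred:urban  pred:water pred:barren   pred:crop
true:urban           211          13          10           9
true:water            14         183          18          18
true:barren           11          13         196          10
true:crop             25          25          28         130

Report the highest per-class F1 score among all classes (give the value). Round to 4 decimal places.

Per-class F1 score (2·TP/(2·TP+FP+FN)):
  urban: TP=211, FP=14+11+25=50, FN=13+10+9=32 → 422/504 = 0.83730
  water: TP=183, FP=13+13+25=51, FN=14+18+18=50 → 366/467 = 0.78373
  barren: TP=196, FP=10+18+28=56, FN=11+13+10=34 → 392/482 = 0.81328
  crop: TP=130, FP=9+18+10=37, FN=25+25+28=78 → 260/375 = 0.69333
Highest is class 'urban' with F1 score = 0.8373.

0.8373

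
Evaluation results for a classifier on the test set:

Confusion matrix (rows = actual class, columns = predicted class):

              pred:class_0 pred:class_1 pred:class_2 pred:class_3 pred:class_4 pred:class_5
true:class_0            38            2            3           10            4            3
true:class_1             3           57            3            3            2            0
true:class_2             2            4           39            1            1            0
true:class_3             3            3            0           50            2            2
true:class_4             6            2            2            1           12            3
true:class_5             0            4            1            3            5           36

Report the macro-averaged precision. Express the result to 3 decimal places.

0.725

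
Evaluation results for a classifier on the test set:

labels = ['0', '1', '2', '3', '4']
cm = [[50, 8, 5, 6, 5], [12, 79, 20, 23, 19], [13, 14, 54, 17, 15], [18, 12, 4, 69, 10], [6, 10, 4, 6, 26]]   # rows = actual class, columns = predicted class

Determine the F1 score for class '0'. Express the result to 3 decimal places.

One-vs-rest for '0': TP = diagonal; FP = other classes predicted '0'; FN = '0' predicted as other.
F1 score = 2·TP/(2·TP+FP+FN).
0: TP=50, FP=12+13+18+6=49, FN=8+5+6+5=24 → 100/173 = 0.5780

0.578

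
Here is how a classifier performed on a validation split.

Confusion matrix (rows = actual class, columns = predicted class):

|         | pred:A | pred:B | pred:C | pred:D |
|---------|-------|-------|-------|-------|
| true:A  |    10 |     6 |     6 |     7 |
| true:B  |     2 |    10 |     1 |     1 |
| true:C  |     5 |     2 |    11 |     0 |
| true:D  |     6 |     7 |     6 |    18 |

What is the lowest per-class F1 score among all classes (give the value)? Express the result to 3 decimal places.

Per-class F1 score (2·TP/(2·TP+FP+FN)):
  A: TP=10, FP=2+5+6=13, FN=6+6+7=19 → 20/52 = 0.3846
  B: TP=10, FP=6+2+7=15, FN=2+1+1=4 → 20/39 = 0.5128
  C: TP=11, FP=6+1+6=13, FN=5+2+0=7 → 22/42 = 0.5238
  D: TP=18, FP=7+1+0=8, FN=6+7+6=19 → 36/63 = 0.5714
Lowest is class 'A' with F1 score = 0.385.

0.385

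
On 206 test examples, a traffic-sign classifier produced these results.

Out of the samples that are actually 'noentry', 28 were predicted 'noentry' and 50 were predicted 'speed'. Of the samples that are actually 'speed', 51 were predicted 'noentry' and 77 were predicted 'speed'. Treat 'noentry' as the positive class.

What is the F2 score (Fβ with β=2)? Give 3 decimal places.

Fβ = (1+β²)·TP / ((1+β²)·TP + β²·FN + FP), with β²=4
= 5·28 / (5·28 + 4·50 + 51) = 0.358

0.358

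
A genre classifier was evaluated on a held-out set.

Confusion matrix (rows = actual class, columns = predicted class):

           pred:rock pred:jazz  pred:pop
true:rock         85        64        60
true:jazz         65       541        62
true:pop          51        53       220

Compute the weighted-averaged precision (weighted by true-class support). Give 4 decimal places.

0.7044

Per-class precision (TP/(TP+FP)):
  rock: TP=85, FP=65+51=116 → 85/201 = 0.42289
  jazz: TP=541, FP=64+53=117 → 541/658 = 0.82219
  pop: TP=220, FP=60+62=122 → 220/342 = 0.64327
Weighted-precision = Σ (supportᵢ/N)·precisionᵢ with N=1201: (209/1201)·0.42289 + (668/1201)·0.82219 + (324/1201)·0.64327 = 0.7044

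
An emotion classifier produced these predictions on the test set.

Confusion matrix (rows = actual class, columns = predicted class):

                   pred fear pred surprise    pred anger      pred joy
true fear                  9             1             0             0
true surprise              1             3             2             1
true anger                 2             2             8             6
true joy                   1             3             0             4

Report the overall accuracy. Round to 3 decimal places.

0.558

Accuracy = trace / total = (9+3+8+4=24) / 43 = 24/43 = 0.558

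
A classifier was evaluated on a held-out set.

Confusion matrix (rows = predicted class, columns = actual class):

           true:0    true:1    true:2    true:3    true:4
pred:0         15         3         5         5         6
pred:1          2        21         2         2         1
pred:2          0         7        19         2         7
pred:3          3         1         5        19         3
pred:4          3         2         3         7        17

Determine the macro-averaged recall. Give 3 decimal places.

0.574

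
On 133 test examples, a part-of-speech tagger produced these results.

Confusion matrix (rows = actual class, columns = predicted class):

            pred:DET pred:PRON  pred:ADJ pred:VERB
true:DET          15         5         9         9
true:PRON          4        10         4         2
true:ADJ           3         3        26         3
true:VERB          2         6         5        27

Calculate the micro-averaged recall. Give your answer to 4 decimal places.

0.5865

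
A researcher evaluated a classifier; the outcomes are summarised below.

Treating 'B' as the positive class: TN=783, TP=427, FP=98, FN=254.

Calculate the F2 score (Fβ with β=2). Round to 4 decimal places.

0.6571

Fβ = (1+β²)·TP / ((1+β²)·TP + β²·FN + FP), with β²=4
= 5·427 / (5·427 + 4·254 + 98) = 0.6571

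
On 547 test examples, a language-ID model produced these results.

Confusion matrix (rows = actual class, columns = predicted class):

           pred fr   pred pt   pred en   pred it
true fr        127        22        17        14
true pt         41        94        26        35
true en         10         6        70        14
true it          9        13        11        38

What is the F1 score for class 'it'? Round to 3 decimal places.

Take TP from the diagonal, FP from the rest of the 'it' prediction marginal, FN from the rest of the 'it' actual marginal.
F1 score = 2·TP/(2·TP+FP+FN).
it: TP=38, FP=14+35+14=63, FN=9+13+11=33 → 76/172 = 0.4419

0.442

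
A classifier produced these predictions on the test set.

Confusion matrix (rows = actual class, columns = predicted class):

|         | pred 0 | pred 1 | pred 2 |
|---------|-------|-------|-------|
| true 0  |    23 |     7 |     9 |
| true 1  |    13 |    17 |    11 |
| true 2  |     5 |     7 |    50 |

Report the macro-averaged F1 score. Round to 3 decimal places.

0.602

Per-class F1 score (2·TP/(2·TP+FP+FN)):
  0: TP=23, FP=13+5=18, FN=7+9=16 → 46/80 = 0.5750
  1: TP=17, FP=7+7=14, FN=13+11=24 → 34/72 = 0.4722
  2: TP=50, FP=9+11=20, FN=5+7=12 → 100/132 = 0.7576
Macro-F1 score = mean = (0.5750 + 0.4722 + 0.7576) / 3 = 0.602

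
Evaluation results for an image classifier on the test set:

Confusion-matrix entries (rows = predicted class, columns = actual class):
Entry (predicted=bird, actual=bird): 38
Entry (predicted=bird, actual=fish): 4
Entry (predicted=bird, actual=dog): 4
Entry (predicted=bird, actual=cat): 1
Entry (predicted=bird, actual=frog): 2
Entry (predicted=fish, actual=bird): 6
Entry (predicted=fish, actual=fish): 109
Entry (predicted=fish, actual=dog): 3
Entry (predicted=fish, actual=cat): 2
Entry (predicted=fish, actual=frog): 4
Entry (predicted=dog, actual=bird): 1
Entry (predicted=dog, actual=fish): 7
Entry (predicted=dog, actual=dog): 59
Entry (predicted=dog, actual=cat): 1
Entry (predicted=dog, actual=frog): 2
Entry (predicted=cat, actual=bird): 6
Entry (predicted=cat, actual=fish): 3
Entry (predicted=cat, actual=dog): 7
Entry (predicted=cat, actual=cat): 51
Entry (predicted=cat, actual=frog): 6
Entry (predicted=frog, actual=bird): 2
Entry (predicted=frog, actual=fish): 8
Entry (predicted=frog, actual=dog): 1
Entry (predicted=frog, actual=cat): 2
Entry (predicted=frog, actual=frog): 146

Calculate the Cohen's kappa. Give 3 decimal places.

0.801

Observed agreement pₒ = trace/N = 403/475 = 0.8484
Expected agreement pₑ = Σ (rowᵢ·colᵢ)/N² = (53·49 + 131·124 + 74·70 + 57·73 + 160·159)/475² = 0.2377
κ = (pₒ − pₑ)/(1 − pₑ) = (0.8484 − 0.2377)/(1 − 0.2377) = 0.801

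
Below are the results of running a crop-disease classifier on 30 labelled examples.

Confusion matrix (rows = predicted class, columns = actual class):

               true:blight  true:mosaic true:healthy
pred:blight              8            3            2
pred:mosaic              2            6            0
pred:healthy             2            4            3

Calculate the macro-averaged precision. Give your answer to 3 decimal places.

Per-class precision (TP/(TP+FP)):
  blight: TP=8, FP=3+2=5 → 8/13 = 0.6154
  mosaic: TP=6, FP=2+0=2 → 6/8 = 0.7500
  healthy: TP=3, FP=2+4=6 → 3/9 = 0.3333
Macro-precision = mean = (0.6154 + 0.7500 + 0.3333) / 3 = 0.566

0.566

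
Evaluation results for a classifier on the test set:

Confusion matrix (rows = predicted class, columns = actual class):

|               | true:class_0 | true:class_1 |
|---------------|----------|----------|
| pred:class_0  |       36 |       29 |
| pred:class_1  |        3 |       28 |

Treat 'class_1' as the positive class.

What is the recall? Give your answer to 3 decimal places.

Recall = TP/(TP+FN) = 28/(28+29) = 28/57 = 0.491

0.491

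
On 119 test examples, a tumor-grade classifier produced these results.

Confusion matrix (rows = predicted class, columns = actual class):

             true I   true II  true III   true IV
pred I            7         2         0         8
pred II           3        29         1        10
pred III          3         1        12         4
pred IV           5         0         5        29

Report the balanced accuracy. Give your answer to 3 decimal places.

0.633

Balanced accuracy = mean of per-class recall.
  I: recall = 7/18 = 0.3889
  II: recall = 29/32 = 0.9063
  III: recall = 12/18 = 0.6667
  IV: recall = 29/51 = 0.5686
Mean = (0.3889 + 0.9063 + 0.6667 + 0.5686) / 4 = 0.633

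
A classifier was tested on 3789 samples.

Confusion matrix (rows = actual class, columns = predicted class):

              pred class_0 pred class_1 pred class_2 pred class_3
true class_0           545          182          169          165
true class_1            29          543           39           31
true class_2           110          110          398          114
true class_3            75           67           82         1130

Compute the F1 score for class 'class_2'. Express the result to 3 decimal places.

0.561

Take TP from the diagonal, FP from the rest of the 'class_2' prediction marginal, FN from the rest of the 'class_2' actual marginal.
F1 score = 2·TP/(2·TP+FP+FN).
class_2: TP=398, FP=169+39+82=290, FN=110+110+114=334 → 796/1420 = 0.5606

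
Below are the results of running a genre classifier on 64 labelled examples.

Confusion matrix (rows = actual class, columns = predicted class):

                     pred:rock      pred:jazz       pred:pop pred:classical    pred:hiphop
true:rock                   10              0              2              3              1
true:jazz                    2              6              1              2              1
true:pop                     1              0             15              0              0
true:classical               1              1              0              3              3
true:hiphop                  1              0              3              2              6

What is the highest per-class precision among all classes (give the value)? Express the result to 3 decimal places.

0.857

Per-class precision (TP/(TP+FP)):
  rock: TP=10, FP=2+1+1+1=5 → 10/15 = 0.6667
  jazz: TP=6, FP=0+0+1+0=1 → 6/7 = 0.8571
  pop: TP=15, FP=2+1+0+3=6 → 15/21 = 0.7143
  classical: TP=3, FP=3+2+0+2=7 → 3/10 = 0.3000
  hiphop: TP=6, FP=1+1+0+3=5 → 6/11 = 0.5455
Highest is class 'jazz' with precision = 0.857.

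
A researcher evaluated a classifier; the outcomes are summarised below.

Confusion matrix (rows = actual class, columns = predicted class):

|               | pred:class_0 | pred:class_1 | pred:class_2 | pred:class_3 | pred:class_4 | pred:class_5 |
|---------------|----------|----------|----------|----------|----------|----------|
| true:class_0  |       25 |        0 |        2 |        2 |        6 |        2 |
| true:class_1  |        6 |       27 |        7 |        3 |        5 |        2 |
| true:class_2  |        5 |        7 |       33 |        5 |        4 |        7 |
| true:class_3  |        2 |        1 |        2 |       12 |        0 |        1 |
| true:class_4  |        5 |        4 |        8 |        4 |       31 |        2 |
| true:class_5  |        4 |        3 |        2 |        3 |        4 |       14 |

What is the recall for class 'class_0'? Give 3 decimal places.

0.676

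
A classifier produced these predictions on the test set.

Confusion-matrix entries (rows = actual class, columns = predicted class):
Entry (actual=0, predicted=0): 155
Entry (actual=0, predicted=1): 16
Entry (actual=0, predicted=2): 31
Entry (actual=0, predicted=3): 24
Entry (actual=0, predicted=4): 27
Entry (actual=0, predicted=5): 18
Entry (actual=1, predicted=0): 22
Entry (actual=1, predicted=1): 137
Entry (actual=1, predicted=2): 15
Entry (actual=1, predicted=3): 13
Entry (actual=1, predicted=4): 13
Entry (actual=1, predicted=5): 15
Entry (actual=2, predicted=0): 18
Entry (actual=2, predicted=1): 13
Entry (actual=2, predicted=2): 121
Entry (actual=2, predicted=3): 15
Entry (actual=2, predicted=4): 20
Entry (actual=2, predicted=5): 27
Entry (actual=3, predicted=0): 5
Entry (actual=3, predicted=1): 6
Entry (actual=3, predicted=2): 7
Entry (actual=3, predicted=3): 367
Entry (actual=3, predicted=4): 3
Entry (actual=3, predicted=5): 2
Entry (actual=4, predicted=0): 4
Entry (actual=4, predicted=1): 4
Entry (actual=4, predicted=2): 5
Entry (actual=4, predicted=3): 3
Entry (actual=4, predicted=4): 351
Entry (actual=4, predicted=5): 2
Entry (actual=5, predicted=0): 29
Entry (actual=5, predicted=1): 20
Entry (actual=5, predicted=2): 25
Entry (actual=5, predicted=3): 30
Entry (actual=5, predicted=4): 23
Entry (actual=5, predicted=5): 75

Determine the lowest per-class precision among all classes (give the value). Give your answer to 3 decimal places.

0.540

Per-class precision (TP/(TP+FP)):
  0: TP=155, FP=22+18+5+4+29=78 → 155/233 = 0.6652
  1: TP=137, FP=16+13+6+4+20=59 → 137/196 = 0.6990
  2: TP=121, FP=31+15+7+5+25=83 → 121/204 = 0.5931
  3: TP=367, FP=24+13+15+3+30=85 → 367/452 = 0.8119
  4: TP=351, FP=27+13+20+3+23=86 → 351/437 = 0.8032
  5: TP=75, FP=18+15+27+2+2=64 → 75/139 = 0.5396
Lowest is class '5' with precision = 0.540.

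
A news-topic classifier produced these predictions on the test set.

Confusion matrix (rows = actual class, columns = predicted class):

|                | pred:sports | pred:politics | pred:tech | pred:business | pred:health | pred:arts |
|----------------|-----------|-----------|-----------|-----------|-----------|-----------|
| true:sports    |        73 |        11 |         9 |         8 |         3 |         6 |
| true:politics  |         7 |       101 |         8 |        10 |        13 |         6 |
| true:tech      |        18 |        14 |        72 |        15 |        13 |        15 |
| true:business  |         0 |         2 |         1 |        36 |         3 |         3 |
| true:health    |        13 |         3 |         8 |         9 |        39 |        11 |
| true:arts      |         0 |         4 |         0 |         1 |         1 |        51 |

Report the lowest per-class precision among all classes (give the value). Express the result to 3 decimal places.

Per-class precision (TP/(TP+FP)):
  sports: TP=73, FP=7+18+0+13+0=38 → 73/111 = 0.6577
  politics: TP=101, FP=11+14+2+3+4=34 → 101/135 = 0.7481
  tech: TP=72, FP=9+8+1+8+0=26 → 72/98 = 0.7347
  business: TP=36, FP=8+10+15+9+1=43 → 36/79 = 0.4557
  health: TP=39, FP=3+13+13+3+1=33 → 39/72 = 0.5417
  arts: TP=51, FP=6+6+15+3+11=41 → 51/92 = 0.5543
Lowest is class 'business' with precision = 0.456.

0.456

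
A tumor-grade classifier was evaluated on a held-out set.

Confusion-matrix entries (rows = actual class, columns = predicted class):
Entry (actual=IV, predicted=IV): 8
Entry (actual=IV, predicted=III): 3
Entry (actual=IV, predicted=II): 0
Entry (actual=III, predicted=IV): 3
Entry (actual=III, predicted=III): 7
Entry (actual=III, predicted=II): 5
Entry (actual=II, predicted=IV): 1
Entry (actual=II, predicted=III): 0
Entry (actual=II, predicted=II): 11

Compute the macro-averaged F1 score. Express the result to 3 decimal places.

0.680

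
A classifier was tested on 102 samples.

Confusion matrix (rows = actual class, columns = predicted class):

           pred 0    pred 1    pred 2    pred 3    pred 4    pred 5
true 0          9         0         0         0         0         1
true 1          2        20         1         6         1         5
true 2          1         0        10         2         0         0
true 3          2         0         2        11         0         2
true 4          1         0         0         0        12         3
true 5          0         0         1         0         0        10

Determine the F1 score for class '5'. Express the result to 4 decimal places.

One-vs-rest for '5': TP = diagonal; FP = other classes predicted '5'; FN = '5' predicted as other.
F1 score = 2·TP/(2·TP+FP+FN).
5: TP=10, FP=1+5+0+2+3=11, FN=0+0+1+0+0=1 → 20/32 = 0.62500

0.6250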